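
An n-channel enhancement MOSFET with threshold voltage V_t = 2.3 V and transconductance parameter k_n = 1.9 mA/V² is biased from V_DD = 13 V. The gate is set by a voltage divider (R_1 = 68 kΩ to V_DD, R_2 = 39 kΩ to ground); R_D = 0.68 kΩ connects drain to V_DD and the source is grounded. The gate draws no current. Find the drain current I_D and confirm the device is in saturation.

I_D ≈ 5.6 mA

V_G = V_DD·R_2/(R_1+R_2) = 13×39/107 = 4.74 V. With the source grounded, V_GS = V_G = 4.74 V.
Assume saturation: I_D = (k_n/2)(V_GS − V_t)² = (1.9/2)×(4.74 − 2.3)² = 0.95×2.44² = 5.65 mA.
V_DS = V_DD − I_D·R_D = 13 − 5.65×0.68 = 9.16 V.
Saturation requires V_DS ≥ V_GS − V_t = 2.44 V; 9.16 ≥ 2.44 ✓.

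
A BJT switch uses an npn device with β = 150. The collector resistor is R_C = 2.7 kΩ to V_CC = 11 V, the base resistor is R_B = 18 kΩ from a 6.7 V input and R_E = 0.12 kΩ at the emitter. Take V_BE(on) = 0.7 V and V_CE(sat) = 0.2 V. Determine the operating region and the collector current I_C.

saturation; I_C ≈ 3.8 mA

Assume active: I_B = (6.7 − 0.7)/(18 + 151×0.12) = 0.166 mA, I_C = β·I_B = 24.9 mA.
Then V_CE = 11 − 24.9×2.7 − 25.1×0.12 = -59.3 V < 0.2 V — the active assumption fails.
Re-solve with V_CE = 0.2 V. KCL at the emitter: V_E/R_E = (V_BB−0.7−V_E)/R_B + (V_CC−0.2−V_E)/R_C, giving V_E = 0.495 V.
I_C = (V_CC − 0.2 − V_E)/R_C = (10.8 − 0.495)/2.7 = 3.82 mA.
Check: I_B = (6 − 0.495)/18 = 0.306 mA, and β·I_B = 45.9 mA > I_C, confirming saturation.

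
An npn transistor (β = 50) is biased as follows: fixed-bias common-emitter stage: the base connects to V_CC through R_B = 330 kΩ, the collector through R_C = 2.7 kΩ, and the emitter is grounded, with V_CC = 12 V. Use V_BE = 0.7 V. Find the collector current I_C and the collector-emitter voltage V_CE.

I_C ≈ 1.7 mA, V_CE ≈ 7.4 V

Base loop: V_CC = I_B·R_B + V_BE, so I_B = (12 − 0.7)/330 kΩ = 0.0342 mA.
In the active region I_C = β·I_B = 50 × 0.0342 = 1.71 mA.
Collector loop: V_CE = V_CC − I_C·R_C = 12 − 1.71×2.7 = 7.38 V.
Since V_CE = 7.38 V > V_CE(sat) ≈ 0.2 V, the transistor is in the active region as assumed.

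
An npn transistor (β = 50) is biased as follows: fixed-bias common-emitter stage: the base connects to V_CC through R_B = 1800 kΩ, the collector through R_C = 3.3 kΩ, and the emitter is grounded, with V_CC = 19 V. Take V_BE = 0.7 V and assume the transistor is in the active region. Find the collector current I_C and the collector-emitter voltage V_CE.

Base loop: V_CC = I_B·R_B + V_BE, so I_B = (19 − 0.7)/1800 kΩ = 0.0102 mA.
In the active region I_C = β·I_B = 50 × 0.0102 = 0.508 mA.
Collector loop: V_CE = V_CC − I_C·R_C = 19 − 0.508×3.3 = 17.3 V.
Since V_CE = 17.3 V > V_CE(sat) ≈ 0.2 V, the transistor is in the active region as assumed.

I_C ≈ 0.51 mA, V_CE ≈ 17 V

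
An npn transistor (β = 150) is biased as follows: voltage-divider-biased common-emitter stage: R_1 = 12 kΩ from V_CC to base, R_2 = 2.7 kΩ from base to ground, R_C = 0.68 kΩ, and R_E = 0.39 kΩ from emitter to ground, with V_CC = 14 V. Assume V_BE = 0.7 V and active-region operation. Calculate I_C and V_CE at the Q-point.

I_C ≈ 4.6 mA, V_CE ≈ 9.1 V

Thevenize the base divider: V_Th = V_CC·R_2/(R_1+R_2) = 14×2.7/14.7 = 2.57 V, R_Th = R_1‖R_2 = 2.2 kΩ.
Base-emitter loop: V_Th = I_B·R_Th + V_BE + (β+1)I_B·R_E, so I_B = (2.57 − 0.7) / (2.2 + 151×0.39) = 0.0306 mA.
I_C = β·I_B = 150×0.0306 = 4.59 mA, and I_E = (β+1)I_B = 4.63 mA.
V_CE = V_CC − I_C·R_C − I_E·R_E = 14 − 4.59×0.68 − 4.63×0.39 = 9.07 V.
V_CE = 9.07 V > 0.2 V confirms active-region operation.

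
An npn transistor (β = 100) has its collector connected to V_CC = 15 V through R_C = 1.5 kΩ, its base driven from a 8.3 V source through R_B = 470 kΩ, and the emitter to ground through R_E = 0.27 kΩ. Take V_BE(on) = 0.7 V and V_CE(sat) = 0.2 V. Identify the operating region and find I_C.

Assume active. Base-emitter loop: I_B = (V_BB − V_BE)/(R_B + (β+1)R_E) = (8.3 − 0.7)/(470 + 101×0.27) = 0.0153 mA.
I_C = β·I_B = 100×0.0153 = 1.53 mA.
V_CE = V_CC − I_C·R_C − I_E·R_E = 15 − 1.53×1.5 − 1.54×0.27 = 12.3 V > V_CE(sat), so the active-region assumption holds.

active; I_C ≈ 1.5 mA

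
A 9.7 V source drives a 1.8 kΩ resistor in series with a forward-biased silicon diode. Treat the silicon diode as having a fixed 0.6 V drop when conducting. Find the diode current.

KVL around the loop: 9.7 = V_D + I·R = 0.6 + I × 1.8 kΩ.
So I = (9.7 − 0.6) / 1.8 kΩ = 9.1 / 1.8 = 5.06 mA.

I ≈ 5.1 mA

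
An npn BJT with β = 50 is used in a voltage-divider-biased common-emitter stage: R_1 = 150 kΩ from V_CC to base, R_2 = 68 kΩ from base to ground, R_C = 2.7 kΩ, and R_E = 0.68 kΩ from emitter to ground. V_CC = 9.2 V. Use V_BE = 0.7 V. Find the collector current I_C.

Thevenize the base divider: V_Th = V_CC·R_2/(R_1+R_2) = 9.2×68/218 = 2.87 V, R_Th = R_1‖R_2 = 46.8 kΩ.
Base-emitter loop: V_Th = I_B·R_Th + V_BE + (β+1)I_B·R_E, so I_B = (2.87 − 0.7) / (46.8 + 51×0.68) = 0.0266 mA.
I_C = β·I_B = 50×0.0266 = 1.33 mA, and I_E = (β+1)I_B = 1.36 mA.
V_CE = V_CC − I_C·R_C − I_E·R_E = 9.2 − 1.33×2.7 − 1.36×0.68 = 4.68 V.
V_CE = 4.68 V > 0.2 V confirms active-region operation.

I_C ≈ 1.3 mA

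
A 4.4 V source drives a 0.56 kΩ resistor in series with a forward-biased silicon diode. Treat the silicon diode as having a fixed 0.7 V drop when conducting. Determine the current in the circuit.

KVL around the loop: 4.4 = V_D + I·R = 0.7 + I × 0.56 kΩ.
So I = (4.4 − 0.7) / 0.56 kΩ = 3.7 / 0.56 = 6.61 mA.

I ≈ 6.6 mA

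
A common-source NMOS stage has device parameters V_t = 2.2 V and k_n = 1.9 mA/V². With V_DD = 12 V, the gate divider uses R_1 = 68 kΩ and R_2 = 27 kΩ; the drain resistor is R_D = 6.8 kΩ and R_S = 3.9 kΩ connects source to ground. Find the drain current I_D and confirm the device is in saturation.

I_D ≈ 0.19 mA

V_G = V_DD·R_2/(R_1+R_2) = 12×27/95 = 3.41 V.
Assume saturation: I_D = (k_n/2)(V_GS − V_t)² with V_GS = V_G − I_D·R_S = 3.41 − 3.9·I_D.
Substituting gives 14.4·I_D² − 9.97·I_D + 1.39 = 0, with roots I_D = 0.194 or 0.496 mA.
The root I_D = 0.496 mA gives V_GS = 1.48 V ≤ V_t, so take I_D = 0.194 mA.
Then V_GS = 2.65 V and V_DS = V_DD − I_D(R_D+R_S) = 12 − 0.194×10.7 = 9.92 V.
Saturation requires V_DS ≥ V_GS − V_t = 0.452 V; 9.92 ≥ 0.452 ✓.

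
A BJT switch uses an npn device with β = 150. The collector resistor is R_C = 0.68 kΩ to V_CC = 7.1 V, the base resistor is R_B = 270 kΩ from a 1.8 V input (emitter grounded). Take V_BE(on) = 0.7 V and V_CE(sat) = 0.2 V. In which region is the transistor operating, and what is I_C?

active; I_C ≈ 0.61 mA

Assume active. Base-emitter loop: I_B = (V_BB − V_BE)/R_B = (1.8 − 0.7)/270 = 0.00407 mA.
I_C = β·I_B = 150×0.00407 = 0.611 mA.
V_CE = V_CC − I_C·R_C = 7.1 − 0.611×0.68 = 6.68 V > V_CE(sat), so the active-region assumption holds.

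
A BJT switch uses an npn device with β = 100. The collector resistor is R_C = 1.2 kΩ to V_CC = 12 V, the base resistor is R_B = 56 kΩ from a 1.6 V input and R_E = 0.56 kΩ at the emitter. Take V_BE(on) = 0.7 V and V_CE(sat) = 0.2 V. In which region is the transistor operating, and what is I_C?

active; I_C ≈ 0.8 mA

Assume active. Base-emitter loop: I_B = (V_BB − V_BE)/(R_B + (β+1)R_E) = (1.6 − 0.7)/(56 + 101×0.56) = 0.008 mA.
I_C = β·I_B = 100×0.008 = 0.8 mA.
V_CE = V_CC − I_C·R_C − I_E·R_E = 12 − 0.8×1.2 − 0.808×0.56 = 10.6 V > V_CE(sat), so the active-region assumption holds.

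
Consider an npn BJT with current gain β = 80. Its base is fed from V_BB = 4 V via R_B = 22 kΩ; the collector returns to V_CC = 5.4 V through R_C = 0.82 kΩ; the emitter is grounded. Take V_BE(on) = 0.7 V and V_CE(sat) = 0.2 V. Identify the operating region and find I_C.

Assume active: I_B = (4 − 0.7)/22 = 0.15 mA, giving I_C = β·I_B = 12 mA.
But then V_CE = 5.4 − 12×0.82 = -4.44 V < V_CE(sat) = 0.2 V — impossible in the active region.
So the transistor is saturated. With V_CE = 0.2 V, I_C = (V_CC − 0.2)/R_C = 5.2/0.82 = 6.34 mA.
Check: β·I_B = 12 mA > I_C = 6.34 mA, confirming saturation.

saturation; I_C ≈ 6.3 mA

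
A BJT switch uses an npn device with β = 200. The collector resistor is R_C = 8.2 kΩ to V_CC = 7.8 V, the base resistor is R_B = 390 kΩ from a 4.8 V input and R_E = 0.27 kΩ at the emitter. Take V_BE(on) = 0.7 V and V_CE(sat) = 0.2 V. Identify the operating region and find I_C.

saturation; I_C ≈ 0.9 mA

Assume active: I_B = (4.8 − 0.7)/(390 + 201×0.27) = 0.00923 mA, I_C = β·I_B = 1.85 mA.
Then V_CE = 7.8 − 1.85×8.2 − 1.85×0.27 = -7.84 V < 0.2 V — the active assumption fails.
Re-solve with V_CE = 0.2 V. KCL at the emitter: V_E/R_E = (V_BB−0.7−V_E)/R_B + (V_CC−0.2−V_E)/R_C, giving V_E = 0.245 V.
I_C = (V_CC − 0.2 − V_E)/R_C = (7.6 − 0.245)/8.2 = 0.897 mA.
Check: I_B = (4.1 − 0.245)/390 = 0.00988 mA, and β·I_B = 1.98 mA > I_C, confirming saturation.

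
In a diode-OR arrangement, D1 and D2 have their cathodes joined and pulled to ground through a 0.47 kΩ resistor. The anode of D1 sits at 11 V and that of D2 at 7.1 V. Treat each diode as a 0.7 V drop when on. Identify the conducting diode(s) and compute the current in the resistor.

Assume both conduct. Then node N would need to be at both 11−0.7 = 10.3 V and 7.1−0.7 = 6.4 V, which is impossible.
Assume only D1 conducts: V_N = 11 − 0.7 = 10.3 V, so I_R = 10.3/0.47 = 21.9 mA.
Check D2: its anode-to-cathode voltage is 7.1 − 10.3 = -3.2 V < 0.7 V, so it is off. The assumption is consistent.

Only D1 conducts; I_R ≈ 22 mA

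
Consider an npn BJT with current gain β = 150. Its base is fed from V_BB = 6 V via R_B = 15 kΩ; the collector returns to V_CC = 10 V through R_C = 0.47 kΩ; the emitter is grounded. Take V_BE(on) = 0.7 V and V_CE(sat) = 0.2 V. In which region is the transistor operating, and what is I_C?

Assume active: I_B = (6 − 0.7)/15 = 0.353 mA, giving I_C = β·I_B = 53 mA.
But then V_CE = 10 − 53×0.47 = -14.9 V < V_CE(sat) = 0.2 V — impossible in the active region.
So the transistor is saturated. With V_CE = 0.2 V, I_C = (V_CC − 0.2)/R_C = 9.8/0.47 = 20.9 mA.
Check: β·I_B = 53 mA > I_C = 20.9 mA, confirming saturation.

saturation; I_C ≈ 21 mA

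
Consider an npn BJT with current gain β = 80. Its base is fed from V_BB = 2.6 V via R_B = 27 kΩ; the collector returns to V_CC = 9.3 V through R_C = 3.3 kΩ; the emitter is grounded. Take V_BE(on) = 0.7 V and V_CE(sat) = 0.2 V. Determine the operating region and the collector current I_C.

saturation; I_C ≈ 2.8 mA

Assume active: I_B = (2.6 − 0.7)/27 = 0.0704 mA, giving I_C = β·I_B = 5.63 mA.
But then V_CE = 9.3 − 5.63×3.3 = -9.28 V < V_CE(sat) = 0.2 V — impossible in the active region.
So the transistor is saturated. With V_CE = 0.2 V, I_C = (V_CC − 0.2)/R_C = 9.1/3.3 = 2.76 mA.
Check: β·I_B = 5.63 mA > I_C = 2.76 mA, confirming saturation.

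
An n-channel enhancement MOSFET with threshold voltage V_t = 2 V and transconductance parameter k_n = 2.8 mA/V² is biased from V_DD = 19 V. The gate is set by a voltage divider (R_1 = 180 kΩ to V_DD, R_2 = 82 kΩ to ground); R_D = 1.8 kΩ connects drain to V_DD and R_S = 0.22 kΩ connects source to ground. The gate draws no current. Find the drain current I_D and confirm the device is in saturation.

V_G = V_DD·R_2/(R_1+R_2) = 19×82/262 = 5.95 V.
Assume saturation: I_D = (k_n/2)(V_GS − V_t)² with V_GS = V_G − I_D·R_S = 5.95 − 0.22·I_D.
Substituting gives 0.0678·I_D² − 3.43·I_D + 21.8 = 0, with roots I_D = 7.45 or 43.2 mA.
The root I_D = 43.2 mA gives V_GS = -3.55 V ≤ V_t, so take I_D = 7.45 mA.
Then V_GS = 4.31 V and V_DS = V_DD − I_D(R_D+R_S) = 19 − 7.45×2.02 = 3.95 V.
Saturation requires V_DS ≥ V_GS − V_t = 2.31 V; 3.95 ≥ 2.31 ✓.

I_D ≈ 7.5 mA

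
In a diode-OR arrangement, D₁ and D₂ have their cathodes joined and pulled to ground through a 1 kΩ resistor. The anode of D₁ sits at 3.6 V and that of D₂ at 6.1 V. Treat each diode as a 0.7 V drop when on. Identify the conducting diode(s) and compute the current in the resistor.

Only D₂ conducts; I_R ≈ 5.4 mA

Assume both conduct. Then node N would need to be at both 3.6−0.7 = 2.9 V and 6.1−0.7 = 5.4 V, which is impossible.
Assume only D₂ conducts: V_N = 6.1 − 0.7 = 5.4 V, so I_R = 5.4/1 = 5.4 mA.
Check D₁: its anode-to-cathode voltage is 3.6 − 5.4 = -1.8 V < 0.7 V, so it is off. The assumption is consistent.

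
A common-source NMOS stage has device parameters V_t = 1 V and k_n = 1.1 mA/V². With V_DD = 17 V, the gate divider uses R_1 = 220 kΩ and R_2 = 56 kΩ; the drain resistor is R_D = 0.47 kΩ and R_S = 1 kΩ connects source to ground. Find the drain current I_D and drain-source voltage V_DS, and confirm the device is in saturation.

V_G = V_DD·R_2/(R_1+R_2) = 17×56/276 = 3.45 V.
Assume saturation: I_D = (k_n/2)(V_GS − V_t)² with V_GS = V_G − I_D·R_S = 3.45 − 1·I_D.
Substituting gives 0.55·I_D² − 3.69·I_D + 3.3 = 0, with roots I_D = 1.06 or 5.66 mA.
The root I_D = 5.66 mA gives V_GS = -2.21 V ≤ V_t, so take I_D = 1.06 mA.
Then V_GS = 2.39 V and V_DS = V_DD − I_D(R_D+R_S) = 17 − 1.06×1.47 = 15.4 V.
Saturation requires V_DS ≥ V_GS − V_t = 1.39 V; 15.4 ≥ 1.39 ✓.

I_D ≈ 1.1 mA, V_DS ≈ 15 V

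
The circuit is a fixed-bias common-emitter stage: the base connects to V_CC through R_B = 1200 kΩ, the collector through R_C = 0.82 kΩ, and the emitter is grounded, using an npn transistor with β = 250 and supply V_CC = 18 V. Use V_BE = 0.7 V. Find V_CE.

Base loop: V_CC = I_B·R_B + V_BE, so I_B = (18 − 0.7)/1200 kΩ = 0.0144 mA.
In the active region I_C = β·I_B = 250 × 0.0144 = 3.6 mA.
Collector loop: V_CE = V_CC − I_C·R_C = 18 − 3.6×0.82 = 15 V.
Since V_CE = 15 V > V_CE(sat) ≈ 0.2 V, the transistor is in the active region as assumed.

V_CE ≈ 15 V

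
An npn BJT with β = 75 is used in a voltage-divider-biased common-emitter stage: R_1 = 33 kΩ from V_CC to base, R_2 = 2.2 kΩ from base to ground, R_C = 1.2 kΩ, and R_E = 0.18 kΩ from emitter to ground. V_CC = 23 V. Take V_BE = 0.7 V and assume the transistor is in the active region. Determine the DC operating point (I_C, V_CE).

I_C ≈ 3.5 mA, V_CE ≈ 18 V

Thevenize the base divider: V_Th = V_CC·R_2/(R_1+R_2) = 23×2.2/35.2 = 1.44 V, R_Th = R_1‖R_2 = 2.06 kΩ.
Base-emitter loop: V_Th = I_B·R_Th + V_BE + (β+1)I_B·R_E, so I_B = (1.44 − 0.7) / (2.06 + 76×0.18) = 0.0468 mA.
I_C = β·I_B = 75×0.0468 = 3.51 mA, and I_E = (β+1)I_B = 3.56 mA.
V_CE = V_CC − I_C·R_C − I_E·R_E = 23 − 3.51×1.2 − 3.56×0.18 = 18.1 V.
V_CE = 18.1 V > 0.2 V confirms active-region operation.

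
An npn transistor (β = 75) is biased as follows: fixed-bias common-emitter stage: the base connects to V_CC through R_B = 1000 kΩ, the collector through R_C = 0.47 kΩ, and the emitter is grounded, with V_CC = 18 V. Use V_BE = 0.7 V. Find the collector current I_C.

I_C ≈ 1.3 mA

Base loop: V_CC = I_B·R_B + V_BE, so I_B = (18 − 0.7)/1000 kΩ = 0.0173 mA.
In the active region I_C = β·I_B = 75 × 0.0173 = 1.3 mA.
Collector loop: V_CE = V_CC − I_C·R_C = 18 − 1.3×0.47 = 17.4 V.
Since V_CE = 17.4 V > V_CE(sat) ≈ 0.2 V, the transistor is in the active region as assumed.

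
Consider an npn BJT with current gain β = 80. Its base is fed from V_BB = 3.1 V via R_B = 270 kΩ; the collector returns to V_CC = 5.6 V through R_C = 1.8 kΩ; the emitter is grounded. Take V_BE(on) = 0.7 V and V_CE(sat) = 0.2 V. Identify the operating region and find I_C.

active; I_C ≈ 0.71 mA

Assume active. Base-emitter loop: I_B = (V_BB − V_BE)/R_B = (3.1 − 0.7)/270 = 0.00889 mA.
I_C = β·I_B = 80×0.00889 = 0.711 mA.
V_CE = V_CC − I_C·R_C = 5.6 − 0.711×1.8 = 4.32 V > V_CE(sat), so the active-region assumption holds.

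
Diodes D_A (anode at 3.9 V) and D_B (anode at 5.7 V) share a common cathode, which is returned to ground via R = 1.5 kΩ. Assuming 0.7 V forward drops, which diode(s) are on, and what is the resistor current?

Only D_B conducts; I_R ≈ 3.3 mA

Assume both conduct. Then node N would need to be at both 3.9−0.7 = 3.2 V and 5.7−0.7 = 5 V, which is impossible.
Assume only D_B conducts: V_N = 5.7 − 0.7 = 5 V, so I_R = 5/1.5 = 3.33 mA.
Check D_A: its anode-to-cathode voltage is 3.9 − 5 = -1.1 V < 0.7 V, so it is off. The assumption is consistent.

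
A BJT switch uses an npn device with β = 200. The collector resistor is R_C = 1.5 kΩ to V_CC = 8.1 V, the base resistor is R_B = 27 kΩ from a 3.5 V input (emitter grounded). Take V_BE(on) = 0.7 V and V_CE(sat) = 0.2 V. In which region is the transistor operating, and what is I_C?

saturation; I_C ≈ 5.3 mA

Assume active: I_B = (3.5 − 0.7)/27 = 0.104 mA, giving I_C = β·I_B = 20.7 mA.
But then V_CE = 8.1 − 20.7×1.5 = -23 V < V_CE(sat) = 0.2 V — impossible in the active region.
So the transistor is saturated. With V_CE = 0.2 V, I_C = (V_CC − 0.2)/R_C = 7.9/1.5 = 5.27 mA.
Check: β·I_B = 20.7 mA > I_C = 5.27 mA, confirming saturation.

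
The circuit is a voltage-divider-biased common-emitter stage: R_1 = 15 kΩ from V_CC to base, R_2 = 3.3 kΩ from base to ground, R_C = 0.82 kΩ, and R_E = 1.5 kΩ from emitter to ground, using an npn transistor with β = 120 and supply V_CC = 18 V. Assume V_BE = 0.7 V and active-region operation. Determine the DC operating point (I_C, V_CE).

I_C ≈ 1.7 mA, V_CE ≈ 14 V

Thevenize the base divider: V_Th = V_CC·R_2/(R_1+R_2) = 18×3.3/18.3 = 3.25 V, R_Th = R_1‖R_2 = 2.7 kΩ.
Base-emitter loop: V_Th = I_B·R_Th + V_BE + (β+1)I_B·R_E, so I_B = (3.25 − 0.7) / (2.7 + 121×1.5) = 0.0138 mA.
I_C = β·I_B = 120×0.0138 = 1.66 mA, and I_E = (β+1)I_B = 1.67 mA.
V_CE = V_CC − I_C·R_C − I_E·R_E = 18 − 1.66×0.82 − 1.67×1.5 = 14.1 V.
V_CE = 14.1 V > 0.2 V confirms active-region operation.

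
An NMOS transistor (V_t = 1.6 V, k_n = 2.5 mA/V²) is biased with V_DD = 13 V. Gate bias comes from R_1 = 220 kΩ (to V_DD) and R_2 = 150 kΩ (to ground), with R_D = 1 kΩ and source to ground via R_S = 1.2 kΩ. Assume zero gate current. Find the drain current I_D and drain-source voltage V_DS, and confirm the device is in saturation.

V_G = V_DD·R_2/(R_1+R_2) = 13×150/370 = 5.27 V.
Assume saturation: I_D = (k_n/2)(V_GS − V_t)² with V_GS = V_G − I_D·R_S = 5.27 − 1.2·I_D.
Substituting gives 1.8·I_D² − 12·I_D + 16.8 = 0, with roots I_D = 2 or 4.67 mA.
The root I_D = 4.67 mA gives V_GS = -0.333 V ≤ V_t, so take I_D = 2 mA.
Then V_GS = 2.87 V and V_DS = V_DD − I_D(R_D+R_S) = 13 − 2×2.2 = 8.59 V.
Saturation requires V_DS ≥ V_GS − V_t = 1.27 V; 8.59 ≥ 1.27 ✓.

I_D ≈ 2 mA, V_DS ≈ 8.6 V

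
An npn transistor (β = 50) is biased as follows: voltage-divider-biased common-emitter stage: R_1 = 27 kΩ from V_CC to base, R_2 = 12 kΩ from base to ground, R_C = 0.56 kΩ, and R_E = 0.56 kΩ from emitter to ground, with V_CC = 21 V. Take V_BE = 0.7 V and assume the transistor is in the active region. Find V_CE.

Thevenize the base divider: V_Th = V_CC·R_2/(R_1+R_2) = 21×12/39 = 6.46 V, R_Th = R_1‖R_2 = 8.31 kΩ.
Base-emitter loop: V_Th = I_B·R_Th + V_BE + (β+1)I_B·R_E, so I_B = (6.46 − 0.7) / (8.31 + 51×0.56) = 0.156 mA.
I_C = β·I_B = 50×0.156 = 7.81 mA, and I_E = (β+1)I_B = 7.97 mA.
V_CE = V_CC − I_C·R_C − I_E·R_E = 21 − 7.81×0.56 − 7.97×0.56 = 12.2 V.
V_CE = 12.2 V > 0.2 V confirms active-region operation.

V_CE ≈ 12 V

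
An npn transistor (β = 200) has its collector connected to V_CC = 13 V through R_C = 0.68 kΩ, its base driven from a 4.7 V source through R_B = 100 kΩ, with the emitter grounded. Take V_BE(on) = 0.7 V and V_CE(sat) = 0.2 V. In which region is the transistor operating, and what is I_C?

Assume active. Base-emitter loop: I_B = (V_BB − V_BE)/R_B = (4.7 − 0.7)/100 = 0.04 mA.
I_C = β·I_B = 200×0.04 = 8 mA.
V_CE = V_CC − I_C·R_C = 13 − 8×0.68 = 7.56 V > V_CE(sat), so the active-region assumption holds.

active; I_C ≈ 8 mA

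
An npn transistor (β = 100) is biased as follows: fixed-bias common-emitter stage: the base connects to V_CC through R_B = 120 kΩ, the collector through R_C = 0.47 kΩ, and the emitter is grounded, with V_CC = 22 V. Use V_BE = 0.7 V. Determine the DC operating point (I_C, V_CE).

Base loop: V_CC = I_B·R_B + V_BE, so I_B = (22 − 0.7)/120 kΩ = 0.178 mA.
In the active region I_C = β·I_B = 100 × 0.178 = 17.8 mA.
Collector loop: V_CE = V_CC − I_C·R_C = 22 − 17.8×0.47 = 13.7 V.
Since V_CE = 13.7 V > V_CE(sat) ≈ 0.2 V, the transistor is in the active region as assumed.

I_C ≈ 18 mA, V_CE ≈ 14 V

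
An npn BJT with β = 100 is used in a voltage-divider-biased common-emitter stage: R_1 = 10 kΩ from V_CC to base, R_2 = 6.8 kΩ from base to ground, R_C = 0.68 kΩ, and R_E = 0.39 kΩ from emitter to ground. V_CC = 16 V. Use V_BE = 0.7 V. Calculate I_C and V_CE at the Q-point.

Thevenize the base divider: V_Th = V_CC·R_2/(R_1+R_2) = 16×6.8/16.8 = 6.48 V, R_Th = R_1‖R_2 = 4.05 kΩ.
Base-emitter loop: V_Th = I_B·R_Th + V_BE + (β+1)I_B·R_E, so I_B = (6.48 − 0.7) / (4.05 + 101×0.39) = 0.133 mA.
I_C = β·I_B = 100×0.133 = 13.3 mA, and I_E = (β+1)I_B = 13.4 mA.
V_CE = V_CC − I_C·R_C − I_E·R_E = 16 − 13.3×0.68 − 13.4×0.39 = 1.72 V.
V_CE = 1.72 V > 0.2 V confirms active-region operation.

I_C ≈ 13 mA, V_CE ≈ 1.7 V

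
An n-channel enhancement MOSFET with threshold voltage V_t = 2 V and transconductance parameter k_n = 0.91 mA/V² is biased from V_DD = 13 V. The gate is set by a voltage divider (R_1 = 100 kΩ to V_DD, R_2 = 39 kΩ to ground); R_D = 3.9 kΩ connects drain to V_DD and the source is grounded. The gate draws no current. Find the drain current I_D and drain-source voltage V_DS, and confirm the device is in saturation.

V_G = V_DD·R_2/(R_1+R_2) = 13×39/139 = 3.65 V. With the source grounded, V_GS = V_G = 3.65 V.
Assume saturation: I_D = (k_n/2)(V_GS − V_t)² = (0.91/2)×(3.65 − 2)² = 0.455×1.65² = 1.23 mA.
V_DS = V_DD − I_D·R_D = 13 − 1.23×3.9 = 8.18 V.
Saturation requires V_DS ≥ V_GS − V_t = 1.65 V; 8.18 ≥ 1.65 ✓.

I_D ≈ 1.2 mA, V_DS ≈ 8.2 V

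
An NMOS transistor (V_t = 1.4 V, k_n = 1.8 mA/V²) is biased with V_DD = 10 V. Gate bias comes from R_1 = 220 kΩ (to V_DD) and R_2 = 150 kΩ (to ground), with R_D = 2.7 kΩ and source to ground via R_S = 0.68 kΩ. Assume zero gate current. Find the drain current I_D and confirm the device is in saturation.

I_D ≈ 1.8 mA

V_G = V_DD·R_2/(R_1+R_2) = 10×150/370 = 4.05 V.
Assume saturation: I_D = (k_n/2)(V_GS − V_t)² with V_GS = V_G − I_D·R_S = 4.05 − 0.68·I_D.
Substituting gives 0.416·I_D² − 4.25·I_D + 6.34 = 0, with roots I_D = 1.81 or 8.39 mA.
The root I_D = 8.39 mA gives V_GS = -1.65 V ≤ V_t, so take I_D = 1.81 mA.
Then V_GS = 2.82 V and V_DS = V_DD − I_D(R_D+R_S) = 10 − 1.81×3.38 = 3.87 V.
Saturation requires V_DS ≥ V_GS − V_t = 1.42 V; 3.87 ≥ 1.42 ✓.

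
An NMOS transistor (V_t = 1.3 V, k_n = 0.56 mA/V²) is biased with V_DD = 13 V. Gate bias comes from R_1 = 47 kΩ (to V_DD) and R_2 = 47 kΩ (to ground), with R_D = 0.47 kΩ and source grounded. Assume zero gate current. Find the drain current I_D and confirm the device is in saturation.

I_D ≈ 7.6 mA

V_G = V_DD·R_2/(R_1+R_2) = 13×47/94 = 6.5 V. With the source grounded, V_GS = V_G = 6.5 V.
Assume saturation: I_D = (k_n/2)(V_GS − V_t)² = (0.56/2)×(6.5 − 1.3)² = 0.28×5.2² = 7.57 mA.
V_DS = V_DD − I_D·R_D = 13 − 7.57×0.47 = 9.44 V.
Saturation requires V_DS ≥ V_GS − V_t = 5.2 V; 9.44 ≥ 5.2 ✓.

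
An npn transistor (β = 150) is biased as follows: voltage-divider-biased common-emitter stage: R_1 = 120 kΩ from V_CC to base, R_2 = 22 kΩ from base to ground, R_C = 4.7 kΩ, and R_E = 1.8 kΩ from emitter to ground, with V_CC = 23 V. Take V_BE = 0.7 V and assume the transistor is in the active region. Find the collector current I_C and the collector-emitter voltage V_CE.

Thevenize the base divider: V_Th = V_CC·R_2/(R_1+R_2) = 23×22/142 = 3.56 V, R_Th = R_1‖R_2 = 18.6 kΩ.
Base-emitter loop: V_Th = I_B·R_Th + V_BE + (β+1)I_B·R_E, so I_B = (3.56 − 0.7) / (18.6 + 151×1.8) = 0.00986 mA.
I_C = β·I_B = 150×0.00986 = 1.48 mA, and I_E = (β+1)I_B = 1.49 mA.
V_CE = V_CC − I_C·R_C − I_E·R_E = 23 − 1.48×4.7 − 1.49×1.8 = 13.4 V.
V_CE = 13.4 V > 0.2 V confirms active-region operation.

I_C ≈ 1.5 mA, V_CE ≈ 13 V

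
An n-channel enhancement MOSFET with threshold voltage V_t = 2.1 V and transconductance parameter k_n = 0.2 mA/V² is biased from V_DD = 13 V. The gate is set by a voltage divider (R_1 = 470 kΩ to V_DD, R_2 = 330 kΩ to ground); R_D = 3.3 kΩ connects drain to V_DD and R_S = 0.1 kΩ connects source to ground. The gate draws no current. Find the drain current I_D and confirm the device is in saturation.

I_D ≈ 1 mA

V_G = V_DD·R_2/(R_1+R_2) = 13×330/800 = 5.36 V.
Assume saturation: I_D = (k_n/2)(V_GS − V_t)² with V_GS = V_G − I_D·R_S = 5.36 − 0.1·I_D.
Substituting gives 0.001·I_D² − 1.07·I_D + 1.06 = 0, with roots I_D = 1 or 1060 mA.
The root I_D = 1060 mA gives V_GS = -101 V ≤ V_t, so take I_D = 1 mA.
Then V_GS = 5.26 V and V_DS = V_DD − I_D(R_D+R_S) = 13 − 1×3.4 = 9.6 V.
Saturation requires V_DS ≥ V_GS − V_t = 3.16 V; 9.6 ≥ 3.16 ✓.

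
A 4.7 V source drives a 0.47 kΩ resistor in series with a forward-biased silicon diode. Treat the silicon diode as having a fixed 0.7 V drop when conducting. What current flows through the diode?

I ≈ 8.5 mA

KVL around the loop: 4.7 = V_D + I·R = 0.7 + I × 0.47 kΩ.
So I = (4.7 − 0.7) / 0.47 kΩ = 4 / 0.47 = 8.51 mA.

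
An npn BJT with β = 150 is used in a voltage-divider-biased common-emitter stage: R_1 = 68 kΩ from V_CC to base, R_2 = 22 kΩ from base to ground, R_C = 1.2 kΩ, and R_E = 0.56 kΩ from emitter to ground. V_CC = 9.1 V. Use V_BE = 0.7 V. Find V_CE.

Thevenize the base divider: V_Th = V_CC·R_2/(R_1+R_2) = 9.1×22/90 = 2.22 V, R_Th = R_1‖R_2 = 16.6 kΩ.
Base-emitter loop: V_Th = I_B·R_Th + V_BE + (β+1)I_B·R_E, so I_B = (2.22 − 0.7) / (16.6 + 151×0.56) = 0.0151 mA.
I_C = β·I_B = 150×0.0151 = 2.26 mA, and I_E = (β+1)I_B = 2.28 mA.
V_CE = V_CC − I_C·R_C − I_E·R_E = 9.1 − 2.26×1.2 − 2.28×0.56 = 5.11 V.
V_CE = 5.11 V > 0.2 V confirms active-region operation.

V_CE ≈ 5.1 V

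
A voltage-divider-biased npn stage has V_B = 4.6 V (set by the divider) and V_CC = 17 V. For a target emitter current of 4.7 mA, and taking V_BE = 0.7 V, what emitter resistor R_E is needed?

V_E = V_B − V_BE = 4.6 − 0.7 = 3.9 V.
R_E = V_E / I_E = 3.9 / 4.7 = 0.83 kΩ.

R_E ≈ 0.83 kΩ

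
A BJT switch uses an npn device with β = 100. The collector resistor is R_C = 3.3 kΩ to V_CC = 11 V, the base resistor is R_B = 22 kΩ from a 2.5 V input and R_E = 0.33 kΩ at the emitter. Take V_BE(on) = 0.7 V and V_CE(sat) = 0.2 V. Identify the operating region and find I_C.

Assume active: I_B = (2.5 − 0.7)/(22 + 101×0.33) = 0.0325 mA, I_C = β·I_B = 3.25 mA.
Then V_CE = 11 − 3.25×3.3 − 3.29×0.33 = -0.82 V < 0.2 V — the active assumption fails.
Re-solve with V_CE = 0.2 V. KCL at the emitter: V_E/R_E = (V_BB−0.7−V_E)/R_B + (V_CC−0.2−V_E)/R_C, giving V_E = 0.993 V.
I_C = (V_CC − 0.2 − V_E)/R_C = (10.8 − 0.993)/3.3 = 2.97 mA.
Check: I_B = (1.8 − 0.993)/22 = 0.0367 mA, and β·I_B = 3.67 mA > I_C, confirming saturation.

saturation; I_C ≈ 3 mA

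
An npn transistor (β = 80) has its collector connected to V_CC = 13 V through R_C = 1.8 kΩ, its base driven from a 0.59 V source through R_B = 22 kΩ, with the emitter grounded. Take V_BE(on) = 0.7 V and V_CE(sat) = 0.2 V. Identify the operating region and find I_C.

V_BB = 0.59 V ≤ V_BE(on) = 0.7 V, so the base-emitter junction is not forward biased.
The transistor is in cutoff: I_B = I_C = 0.

cutoff; I_C ≈ 0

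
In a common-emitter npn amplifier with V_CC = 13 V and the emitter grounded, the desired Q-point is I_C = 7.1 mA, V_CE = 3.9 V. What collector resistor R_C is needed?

Collector loop: V_CC = I_C·R_C + V_CE.
R_C = (V_CC − V_CE)/I_C = (13 − 3.9)/7.1 = 1.28 kΩ.

R_C ≈ 1.3 kΩ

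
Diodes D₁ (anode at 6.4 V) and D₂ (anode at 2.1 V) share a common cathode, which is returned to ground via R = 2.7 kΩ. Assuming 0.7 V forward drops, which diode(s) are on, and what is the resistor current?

Only D₁ conducts; I_R ≈ 2.1 mA

Assume both conduct. Then node N would need to be at both 6.4−0.7 = 5.7 V and 2.1−0.7 = 1.4 V, which is impossible.
Assume only D₁ conducts: V_N = 6.4 − 0.7 = 5.7 V, so I_R = 5.7/2.7 = 2.11 mA.
Check D₂: its anode-to-cathode voltage is 2.1 − 5.7 = -3.6 V < 0.7 V, so it is off. The assumption is consistent.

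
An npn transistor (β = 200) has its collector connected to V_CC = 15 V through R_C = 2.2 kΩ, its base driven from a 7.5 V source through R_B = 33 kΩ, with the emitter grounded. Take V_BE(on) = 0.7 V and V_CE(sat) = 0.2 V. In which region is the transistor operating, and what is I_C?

saturation; I_C ≈ 6.7 mA

Assume active: I_B = (7.5 − 0.7)/33 = 0.206 mA, giving I_C = β·I_B = 41.2 mA.
But then V_CE = 15 − 41.2×2.2 = -75.7 V < V_CE(sat) = 0.2 V — impossible in the active region.
So the transistor is saturated. With V_CE = 0.2 V, I_C = (V_CC − 0.2)/R_C = 14.8/2.2 = 6.73 mA.
Check: β·I_B = 41.2 mA > I_C = 6.73 mA, confirming saturation.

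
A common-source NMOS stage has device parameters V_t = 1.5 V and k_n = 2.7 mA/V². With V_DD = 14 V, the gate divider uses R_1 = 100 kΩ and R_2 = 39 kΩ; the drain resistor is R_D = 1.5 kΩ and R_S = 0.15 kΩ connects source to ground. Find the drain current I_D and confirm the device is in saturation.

V_G = V_DD·R_2/(R_1+R_2) = 14×39/139 = 3.93 V.
Assume saturation: I_D = (k_n/2)(V_GS − V_t)² with V_GS = V_G − I_D·R_S = 3.93 − 0.15·I_D.
Substituting gives 0.0304·I_D² − 1.98·I_D + 7.96 = 0, with roots I_D = 4.3 or 61 mA.
The root I_D = 61 mA gives V_GS = -5.22 V ≤ V_t, so take I_D = 4.3 mA.
Then V_GS = 3.28 V and V_DS = V_DD − I_D(R_D+R_S) = 14 − 4.3×1.65 = 6.91 V.
Saturation requires V_DS ≥ V_GS − V_t = 1.78 V; 6.91 ≥ 1.78 ✓.

I_D ≈ 4.3 mA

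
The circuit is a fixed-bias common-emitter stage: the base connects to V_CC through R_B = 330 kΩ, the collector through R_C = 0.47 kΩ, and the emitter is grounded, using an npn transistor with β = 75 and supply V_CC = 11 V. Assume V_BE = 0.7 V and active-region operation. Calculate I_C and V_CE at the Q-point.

I_C ≈ 2.3 mA, V_CE ≈ 9.9 V

Base loop: V_CC = I_B·R_B + V_BE, so I_B = (11 − 0.7)/330 kΩ = 0.0312 mA.
In the active region I_C = β·I_B = 75 × 0.0312 = 2.34 mA.
Collector loop: V_CE = V_CC − I_C·R_C = 11 − 2.34×0.47 = 9.9 V.
Since V_CE = 9.9 V > V_CE(sat) ≈ 0.2 V, the transistor is in the active region as assumed.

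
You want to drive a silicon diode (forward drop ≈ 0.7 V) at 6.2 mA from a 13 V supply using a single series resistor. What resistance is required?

R ≈ 2 kΩ

The resistor drops V_S − V_D = 13 − 0.7 = 12.3 V at 6.2 mA.
R = 12.3 V / 6.2 mA = 1.98 kΩ.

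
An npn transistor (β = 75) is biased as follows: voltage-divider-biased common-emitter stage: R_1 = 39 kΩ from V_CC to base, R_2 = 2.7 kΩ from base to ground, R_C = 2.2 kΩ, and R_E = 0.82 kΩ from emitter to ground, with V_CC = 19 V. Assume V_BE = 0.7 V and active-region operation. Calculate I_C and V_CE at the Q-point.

I_C ≈ 0.61 mA, V_CE ≈ 17 V

Thevenize the base divider: V_Th = V_CC·R_2/(R_1+R_2) = 19×2.7/41.7 = 1.23 V, R_Th = R_1‖R_2 = 2.53 kΩ.
Base-emitter loop: V_Th = I_B·R_Th + V_BE + (β+1)I_B·R_E, so I_B = (1.23 − 0.7) / (2.53 + 76×0.82) = 0.00818 mA.
I_C = β·I_B = 75×0.00818 = 0.613 mA, and I_E = (β+1)I_B = 0.621 mA.
V_CE = V_CC − I_C·R_C − I_E·R_E = 19 − 0.613×2.2 − 0.621×0.82 = 17.1 V.
V_CE = 17.1 V > 0.2 V confirms active-region operation.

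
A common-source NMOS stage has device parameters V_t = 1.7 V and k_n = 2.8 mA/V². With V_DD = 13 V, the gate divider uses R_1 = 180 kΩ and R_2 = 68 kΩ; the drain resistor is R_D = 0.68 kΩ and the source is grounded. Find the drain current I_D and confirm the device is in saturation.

V_G = V_DD·R_2/(R_1+R_2) = 13×68/248 = 3.56 V. With the source grounded, V_GS = V_G = 3.56 V.
Assume saturation: I_D = (k_n/2)(V_GS − V_t)² = (2.8/2)×(3.56 − 1.7)² = 1.4×1.86² = 4.87 mA.
V_DS = V_DD − I_D·R_D = 13 − 4.87×0.68 = 9.69 V.
Saturation requires V_DS ≥ V_GS − V_t = 1.86 V; 9.69 ≥ 1.86 ✓.

I_D ≈ 4.9 mA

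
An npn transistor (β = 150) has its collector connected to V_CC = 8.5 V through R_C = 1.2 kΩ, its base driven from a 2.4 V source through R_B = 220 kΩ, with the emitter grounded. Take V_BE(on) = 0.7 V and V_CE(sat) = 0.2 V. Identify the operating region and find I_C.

active; I_C ≈ 1.2 mA

Assume active. Base-emitter loop: I_B = (V_BB − V_BE)/R_B = (2.4 − 0.7)/220 = 0.00773 mA.
I_C = β·I_B = 150×0.00773 = 1.16 mA.
V_CE = V_CC − I_C·R_C = 8.5 − 1.16×1.2 = 7.11 V > V_CE(sat), so the active-region assumption holds.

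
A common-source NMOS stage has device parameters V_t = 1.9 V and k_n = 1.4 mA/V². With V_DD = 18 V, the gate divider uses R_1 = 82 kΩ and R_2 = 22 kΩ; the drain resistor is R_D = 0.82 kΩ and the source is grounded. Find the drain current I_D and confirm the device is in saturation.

I_D ≈ 2.5 mA

V_G = V_DD·R_2/(R_1+R_2) = 18×22/104 = 3.81 V. With the source grounded, V_GS = V_G = 3.81 V.
Assume saturation: I_D = (k_n/2)(V_GS − V_t)² = (1.4/2)×(3.81 − 1.9)² = 0.7×1.91² = 2.55 mA.
V_DS = V_DD − I_D·R_D = 18 − 2.55×0.82 = 15.9 V.
Saturation requires V_DS ≥ V_GS − V_t = 1.91 V; 15.9 ≥ 1.91 ✓.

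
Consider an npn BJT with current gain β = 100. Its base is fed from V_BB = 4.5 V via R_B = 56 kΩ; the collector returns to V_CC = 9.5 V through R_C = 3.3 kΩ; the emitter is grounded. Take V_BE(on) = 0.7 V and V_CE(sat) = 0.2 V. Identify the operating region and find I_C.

saturation; I_C ≈ 2.8 mA

Assume active: I_B = (4.5 − 0.7)/56 = 0.0679 mA, giving I_C = β·I_B = 6.79 mA.
But then V_CE = 9.5 − 6.79×3.3 = -12.9 V < V_CE(sat) = 0.2 V — impossible in the active region.
So the transistor is saturated. With V_CE = 0.2 V, I_C = (V_CC − 0.2)/R_C = 9.3/3.3 = 2.82 mA.
Check: β·I_B = 6.79 mA > I_C = 2.82 mA, confirming saturation.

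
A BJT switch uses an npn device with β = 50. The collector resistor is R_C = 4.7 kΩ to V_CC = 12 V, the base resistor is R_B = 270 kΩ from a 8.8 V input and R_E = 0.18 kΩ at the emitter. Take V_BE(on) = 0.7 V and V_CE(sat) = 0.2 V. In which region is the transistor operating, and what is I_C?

Assume active. Base-emitter loop: I_B = (V_BB − V_BE)/(R_B + (β+1)R_E) = (8.8 − 0.7)/(270 + 51×0.18) = 0.029 mA.
I_C = β·I_B = 50×0.029 = 1.45 mA.
V_CE = V_CC − I_C·R_C − I_E·R_E = 12 − 1.45×4.7 − 1.48×0.18 = 4.92 V > V_CE(sat), so the active-region assumption holds.

active; I_C ≈ 1.5 mA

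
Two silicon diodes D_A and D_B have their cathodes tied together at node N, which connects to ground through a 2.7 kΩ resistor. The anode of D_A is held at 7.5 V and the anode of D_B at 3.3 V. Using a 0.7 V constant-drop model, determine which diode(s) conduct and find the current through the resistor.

Only D_A conducts; I_R ≈ 2.5 mA

Assume both conduct. Then node N would need to be at both 7.5−0.7 = 6.8 V and 3.3−0.7 = 2.6 V, which is impossible.
Assume only D_A conducts: V_N = 7.5 − 0.7 = 6.8 V, so I_R = 6.8/2.7 = 2.52 mA.
Check D_B: its anode-to-cathode voltage is 3.3 − 6.8 = -3.5 V < 0.7 V, so it is off. The assumption is consistent.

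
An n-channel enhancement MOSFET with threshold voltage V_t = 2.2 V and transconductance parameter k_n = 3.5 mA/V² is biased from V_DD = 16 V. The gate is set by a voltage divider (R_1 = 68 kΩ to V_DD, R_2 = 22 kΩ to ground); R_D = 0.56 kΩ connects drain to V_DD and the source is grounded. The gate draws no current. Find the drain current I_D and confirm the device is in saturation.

I_D ≈ 5.1 mA

V_G = V_DD·R_2/(R_1+R_2) = 16×22/90 = 3.91 V. With the source grounded, V_GS = V_G = 3.91 V.
Assume saturation: I_D = (k_n/2)(V_GS − V_t)² = (3.5/2)×(3.91 − 2.2)² = 1.75×1.71² = 5.12 mA.
V_DS = V_DD − I_D·R_D = 16 − 5.12×0.56 = 13.1 V.
Saturation requires V_DS ≥ V_GS − V_t = 1.71 V; 13.1 ≥ 1.71 ✓.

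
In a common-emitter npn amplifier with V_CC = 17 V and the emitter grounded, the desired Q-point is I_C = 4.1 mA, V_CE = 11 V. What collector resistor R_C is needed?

Collector loop: V_CC = I_C·R_C + V_CE.
R_C = (V_CC − V_CE)/I_C = (17 − 11)/4.1 = 1.46 kΩ.

R_C ≈ 1.5 kΩ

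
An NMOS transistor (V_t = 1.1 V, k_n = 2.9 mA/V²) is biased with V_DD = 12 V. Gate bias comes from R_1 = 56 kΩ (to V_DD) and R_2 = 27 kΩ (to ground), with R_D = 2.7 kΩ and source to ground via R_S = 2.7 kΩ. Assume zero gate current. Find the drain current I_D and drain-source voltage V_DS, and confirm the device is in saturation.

I_D ≈ 0.77 mA, V_DS ≈ 7.8 V

V_G = V_DD·R_2/(R_1+R_2) = 12×27/83 = 3.9 V.
Assume saturation: I_D = (k_n/2)(V_GS − V_t)² with V_GS = V_G − I_D·R_S = 3.9 − 2.7·I_D.
Substituting gives 10.6·I_D² − 23·I_D + 11.4 = 0, with roots I_D = 0.769 or 1.4 mA.
The root I_D = 1.4 mA gives V_GS = 0.116 V ≤ V_t, so take I_D = 0.769 mA.
Then V_GS = 1.83 V and V_DS = V_DD − I_D(R_D+R_S) = 12 − 0.769×5.4 = 7.85 V.
Saturation requires V_DS ≥ V_GS − V_t = 0.728 V; 7.85 ≥ 0.728 ✓.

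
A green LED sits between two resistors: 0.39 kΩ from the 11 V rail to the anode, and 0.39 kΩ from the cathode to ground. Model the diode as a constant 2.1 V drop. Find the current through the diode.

I ≈ 11 mA

The two resistors are in series with the diode, so KVL gives 11 = I·0.39 + 2.1 + I·0.39.
I = (11 − 2.1) / (0.39 + 0.39) kΩ = 8.9 / 0.78 = 11.4 mA.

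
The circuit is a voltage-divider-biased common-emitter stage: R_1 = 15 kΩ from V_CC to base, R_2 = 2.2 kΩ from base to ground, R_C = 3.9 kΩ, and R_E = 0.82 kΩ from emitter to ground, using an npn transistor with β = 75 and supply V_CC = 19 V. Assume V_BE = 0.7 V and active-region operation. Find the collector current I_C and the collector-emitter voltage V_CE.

I_C ≈ 2 mA, V_CE ≈ 9.4 V

Thevenize the base divider: V_Th = V_CC·R_2/(R_1+R_2) = 19×2.2/17.2 = 2.43 V, R_Th = R_1‖R_2 = 1.92 kΩ.
Base-emitter loop: V_Th = I_B·R_Th + V_BE + (β+1)I_B·R_E, so I_B = (2.43 − 0.7) / (1.92 + 76×0.82) = 0.0269 mA.
I_C = β·I_B = 75×0.0269 = 2.02 mA, and I_E = (β+1)I_B = 2.05 mA.
V_CE = V_CC − I_C·R_C − I_E·R_E = 19 − 2.02×3.9 − 2.05×0.82 = 9.44 V.
V_CE = 9.44 V > 0.2 V confirms active-region operation.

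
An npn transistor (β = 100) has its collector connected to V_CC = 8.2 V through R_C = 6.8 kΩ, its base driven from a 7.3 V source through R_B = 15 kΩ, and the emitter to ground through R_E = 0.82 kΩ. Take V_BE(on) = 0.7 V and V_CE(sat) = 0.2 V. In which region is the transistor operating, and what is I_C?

saturation; I_C ≈ 1 mA

Assume active: I_B = (7.3 − 0.7)/(15 + 101×0.82) = 0.0675 mA, I_C = β·I_B = 6.75 mA.
Then V_CE = 8.2 − 6.75×6.8 − 6.81×0.82 = -43.3 V < 0.2 V — the active assumption fails.
Re-solve with V_CE = 0.2 V. KCL at the emitter: V_E/R_E = (V_BB−0.7−V_E)/R_B + (V_CC−0.2−V_E)/R_C, giving V_E = 1.13 V.
I_C = (V_CC − 0.2 − V_E)/R_C = (8 − 1.13)/6.8 = 1.01 mA.
Check: I_B = (6.6 − 1.13)/15 = 0.365 mA, and β·I_B = 36.5 mA > I_C, confirming saturation.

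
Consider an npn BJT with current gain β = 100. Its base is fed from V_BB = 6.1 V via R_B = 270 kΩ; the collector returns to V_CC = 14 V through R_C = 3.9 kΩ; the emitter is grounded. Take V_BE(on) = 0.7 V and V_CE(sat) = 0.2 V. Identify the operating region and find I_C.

Assume active. Base-emitter loop: I_B = (V_BB − V_BE)/R_B = (6.1 − 0.7)/270 = 0.02 mA.
I_C = β·I_B = 100×0.02 = 2 mA.
V_CE = V_CC − I_C·R_C = 14 − 2×3.9 = 6.2 V > V_CE(sat), so the active-region assumption holds.

active; I_C ≈ 2 mA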